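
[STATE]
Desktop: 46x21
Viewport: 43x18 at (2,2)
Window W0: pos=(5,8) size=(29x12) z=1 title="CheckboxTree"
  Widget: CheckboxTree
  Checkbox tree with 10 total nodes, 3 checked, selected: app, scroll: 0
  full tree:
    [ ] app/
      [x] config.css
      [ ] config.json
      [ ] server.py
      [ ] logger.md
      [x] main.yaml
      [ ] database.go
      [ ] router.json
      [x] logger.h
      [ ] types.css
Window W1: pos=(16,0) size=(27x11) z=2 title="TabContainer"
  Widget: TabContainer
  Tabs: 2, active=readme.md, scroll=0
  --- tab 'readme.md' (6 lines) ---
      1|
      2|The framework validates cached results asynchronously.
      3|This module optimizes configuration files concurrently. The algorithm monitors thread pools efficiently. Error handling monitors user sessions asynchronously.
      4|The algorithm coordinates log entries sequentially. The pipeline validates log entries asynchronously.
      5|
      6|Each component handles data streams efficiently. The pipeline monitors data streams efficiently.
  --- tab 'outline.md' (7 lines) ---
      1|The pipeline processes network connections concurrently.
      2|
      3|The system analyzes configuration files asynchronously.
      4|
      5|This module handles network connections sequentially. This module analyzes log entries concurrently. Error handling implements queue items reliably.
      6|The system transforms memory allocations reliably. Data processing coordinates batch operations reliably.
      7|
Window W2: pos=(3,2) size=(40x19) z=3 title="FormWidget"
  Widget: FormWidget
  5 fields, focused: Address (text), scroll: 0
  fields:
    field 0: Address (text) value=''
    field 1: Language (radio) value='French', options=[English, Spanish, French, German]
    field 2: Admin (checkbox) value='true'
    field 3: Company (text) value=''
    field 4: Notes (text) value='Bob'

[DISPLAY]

 ┏━━━━━━━━━━━━━━━━━━━━━━━━━━━━━━━━━━━━━━┓  
 ┃ FormWidget                           ┃  
 ┠──────────────────────────────────────┨  
 ┃> Address:    [                      ]┃  
 ┃  Language:   ( ) English  ( ) Spanish┃  
 ┃  Admin:      [x]                     ┃  
 ┃  Company:    [                      ]┃  
 ┃  Notes:      [Bob                   ]┃  
 ┃                                      ┃  
 ┃                                      ┃  
 ┃                                      ┃  
 ┃                                      ┃  
 ┃                                      ┃  
 ┃                                      ┃  
 ┃                                      ┃  
 ┃                                      ┃  
 ┃                                      ┃  
 ┃                                      ┃  


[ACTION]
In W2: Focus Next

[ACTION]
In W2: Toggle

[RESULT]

 ┏━━━━━━━━━━━━━━━━━━━━━━━━━━━━━━━━━━━━━━┓  
 ┃ FormWidget                           ┃  
 ┠──────────────────────────────────────┨  
 ┃  Address:    [                      ]┃  
 ┃> Language:   ( ) English  ( ) Spanish┃  
 ┃  Admin:      [x]                     ┃  
 ┃  Company:    [                      ]┃  
 ┃  Notes:      [Bob                   ]┃  
 ┃                                      ┃  
 ┃                                      ┃  
 ┃                                      ┃  
 ┃                                      ┃  
 ┃                                      ┃  
 ┃                                      ┃  
 ┃                                      ┃  
 ┃                                      ┃  
 ┃                                      ┃  
 ┃                                      ┃  


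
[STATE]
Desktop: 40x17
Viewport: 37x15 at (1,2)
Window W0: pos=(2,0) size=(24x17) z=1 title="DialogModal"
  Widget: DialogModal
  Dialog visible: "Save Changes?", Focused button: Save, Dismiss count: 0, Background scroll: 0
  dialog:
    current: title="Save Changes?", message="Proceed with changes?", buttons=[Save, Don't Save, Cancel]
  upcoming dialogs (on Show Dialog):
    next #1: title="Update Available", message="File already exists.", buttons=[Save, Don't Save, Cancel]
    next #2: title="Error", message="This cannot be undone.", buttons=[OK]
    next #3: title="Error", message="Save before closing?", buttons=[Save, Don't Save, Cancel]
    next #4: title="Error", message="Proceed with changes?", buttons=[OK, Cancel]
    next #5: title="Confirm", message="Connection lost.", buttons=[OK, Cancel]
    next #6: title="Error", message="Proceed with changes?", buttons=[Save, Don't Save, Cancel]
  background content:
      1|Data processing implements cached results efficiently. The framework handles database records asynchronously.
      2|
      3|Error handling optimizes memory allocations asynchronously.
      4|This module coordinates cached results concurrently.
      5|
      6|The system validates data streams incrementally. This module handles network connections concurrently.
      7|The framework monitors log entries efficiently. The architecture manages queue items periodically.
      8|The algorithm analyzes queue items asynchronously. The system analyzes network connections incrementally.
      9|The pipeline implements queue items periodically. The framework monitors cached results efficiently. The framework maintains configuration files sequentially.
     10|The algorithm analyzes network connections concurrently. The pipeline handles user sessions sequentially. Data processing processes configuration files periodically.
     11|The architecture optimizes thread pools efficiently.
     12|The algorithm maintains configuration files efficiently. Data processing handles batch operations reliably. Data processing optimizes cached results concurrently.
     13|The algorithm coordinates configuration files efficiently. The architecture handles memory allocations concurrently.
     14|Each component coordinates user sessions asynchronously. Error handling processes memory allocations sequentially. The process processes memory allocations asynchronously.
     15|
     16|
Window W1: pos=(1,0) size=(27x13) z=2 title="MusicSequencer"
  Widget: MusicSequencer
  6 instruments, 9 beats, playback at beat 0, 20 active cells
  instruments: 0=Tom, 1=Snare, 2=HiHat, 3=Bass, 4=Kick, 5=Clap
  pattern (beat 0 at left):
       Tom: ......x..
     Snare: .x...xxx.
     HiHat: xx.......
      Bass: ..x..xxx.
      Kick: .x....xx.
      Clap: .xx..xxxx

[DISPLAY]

┠─────────────────────────┨          
┃      ▼12345678          ┃          
┃   Tom······█··          ┃          
┃ Snare·█···███·          ┃          
┃ HiHat██·······          ┃          
┃  Bass··█··███·          ┃          
┃  Kick·█····██·          ┃          
┃  Clap·██··████          ┃          
┃                         ┃          
┃                         ┃          
┗━━━━━━━━━━━━━━━━━━━━━━━━━┛          
 ┃The architecture optim┃            
 ┃The algorithm maintain┃            
 ┃The algorithm coordina┃            
 ┗━━━━━━━━━━━━━━━━━━━━━━┛            


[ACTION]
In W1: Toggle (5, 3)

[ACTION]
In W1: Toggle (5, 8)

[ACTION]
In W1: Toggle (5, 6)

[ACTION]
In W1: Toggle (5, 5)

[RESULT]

┠─────────────────────────┨          
┃      ▼12345678          ┃          
┃   Tom······█··          ┃          
┃ Snare·█···███·          ┃          
┃ HiHat██·······          ┃          
┃  Bass··█··███·          ┃          
┃  Kick·█····██·          ┃          
┃  Clap·███···█·          ┃          
┃                         ┃          
┃                         ┃          
┗━━━━━━━━━━━━━━━━━━━━━━━━━┛          
 ┃The architecture optim┃            
 ┃The algorithm maintain┃            
 ┃The algorithm coordina┃            
 ┗━━━━━━━━━━━━━━━━━━━━━━┛            


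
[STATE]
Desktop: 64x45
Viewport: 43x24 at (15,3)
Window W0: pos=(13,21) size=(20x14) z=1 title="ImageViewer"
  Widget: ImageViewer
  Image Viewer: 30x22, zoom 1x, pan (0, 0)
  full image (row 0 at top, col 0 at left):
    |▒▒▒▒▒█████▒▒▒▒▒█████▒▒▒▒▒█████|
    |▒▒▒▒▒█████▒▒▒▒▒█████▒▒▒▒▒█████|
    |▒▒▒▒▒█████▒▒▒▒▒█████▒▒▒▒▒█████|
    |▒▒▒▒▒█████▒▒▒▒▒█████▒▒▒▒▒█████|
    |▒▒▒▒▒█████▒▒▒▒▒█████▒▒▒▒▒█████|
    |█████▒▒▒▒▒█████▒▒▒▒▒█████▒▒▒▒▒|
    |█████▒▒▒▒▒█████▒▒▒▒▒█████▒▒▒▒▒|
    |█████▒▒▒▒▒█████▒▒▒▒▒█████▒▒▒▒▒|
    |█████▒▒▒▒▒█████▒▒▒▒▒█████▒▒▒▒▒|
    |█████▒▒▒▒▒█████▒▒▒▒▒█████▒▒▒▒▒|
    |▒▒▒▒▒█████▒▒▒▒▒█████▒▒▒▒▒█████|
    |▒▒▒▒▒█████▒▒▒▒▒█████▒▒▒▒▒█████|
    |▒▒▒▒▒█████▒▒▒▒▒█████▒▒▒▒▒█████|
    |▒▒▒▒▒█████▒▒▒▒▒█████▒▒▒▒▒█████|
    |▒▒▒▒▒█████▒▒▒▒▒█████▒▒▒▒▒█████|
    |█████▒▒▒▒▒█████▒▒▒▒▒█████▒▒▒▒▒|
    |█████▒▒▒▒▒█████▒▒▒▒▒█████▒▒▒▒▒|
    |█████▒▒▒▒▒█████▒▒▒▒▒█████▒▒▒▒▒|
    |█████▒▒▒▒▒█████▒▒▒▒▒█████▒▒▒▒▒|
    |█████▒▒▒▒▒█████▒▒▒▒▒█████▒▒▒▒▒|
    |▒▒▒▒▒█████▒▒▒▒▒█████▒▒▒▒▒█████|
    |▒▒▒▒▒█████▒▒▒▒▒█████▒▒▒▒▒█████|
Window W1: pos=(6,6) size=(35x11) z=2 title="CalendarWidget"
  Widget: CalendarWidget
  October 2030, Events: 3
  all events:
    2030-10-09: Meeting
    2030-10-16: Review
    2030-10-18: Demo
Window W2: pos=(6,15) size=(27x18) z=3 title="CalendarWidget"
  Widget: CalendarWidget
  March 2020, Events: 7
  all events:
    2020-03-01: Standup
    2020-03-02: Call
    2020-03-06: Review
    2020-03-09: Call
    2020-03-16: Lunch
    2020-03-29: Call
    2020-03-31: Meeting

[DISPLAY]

                                           
                                           
                                           
━━━━━━━━━━━━━━━━━━━━━━━━━┓                 
rWidget                  ┃                 
─────────────────────────┨                 
   October 2030          ┃                 
 Th Fr Sa Su             ┃                 
  3  4  5  6             ┃                 
* 10 11 12 13            ┃                 
* 17 18* 19 20           ┃                 
 24 25 26 27             ┃                 
━━━━━━━━━━━━━━━━━┓       ┃                 
rWidget          ┃━━━━━━━┛                 
─────────────────┨                         
March 2020       ┃                         
 Th Fr Sa Su     ┃                         
           1*    ┃                         
4  5  6*  7  8   ┃                         
1 12 13 14 15    ┃                         
8 19 20 21 22    ┃                         
 26 27 28 29*    ┃                         
                 ┃                         
                 ┃                         


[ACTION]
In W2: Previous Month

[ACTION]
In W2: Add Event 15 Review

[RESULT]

                                           
                                           
                                           
━━━━━━━━━━━━━━━━━━━━━━━━━┓                 
rWidget                  ┃                 
─────────────────────────┨                 
   October 2030          ┃                 
 Th Fr Sa Su             ┃                 
  3  4  5  6             ┃                 
* 10 11 12 13            ┃                 
* 17 18* 19 20           ┃                 
 24 25 26 27             ┃                 
━━━━━━━━━━━━━━━━━┓       ┃                 
rWidget          ┃━━━━━━━┛                 
─────────────────┨                         
bruary 2020      ┃                         
 Th Fr Sa Su     ┃                         
        1  2     ┃                         
  6  7  8  9     ┃                         
 13 14 15* 16    ┃                         
 20 21 22 23     ┃                         
 27 28 29        ┃                         
                 ┃                         
                 ┃                         


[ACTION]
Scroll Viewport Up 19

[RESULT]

                                           
                                           
                                           
                                           
                                           
                                           
━━━━━━━━━━━━━━━━━━━━━━━━━┓                 
rWidget                  ┃                 
─────────────────────────┨                 
   October 2030          ┃                 
 Th Fr Sa Su             ┃                 
  3  4  5  6             ┃                 
* 10 11 12 13            ┃                 
* 17 18* 19 20           ┃                 
 24 25 26 27             ┃                 
━━━━━━━━━━━━━━━━━┓       ┃                 
rWidget          ┃━━━━━━━┛                 
─────────────────┨                         
bruary 2020      ┃                         
 Th Fr Sa Su     ┃                         
        1  2     ┃                         
  6  7  8  9     ┃                         
 13 14 15* 16    ┃                         
 20 21 22 23     ┃                         


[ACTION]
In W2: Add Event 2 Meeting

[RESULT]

                                           
                                           
                                           
                                           
                                           
                                           
━━━━━━━━━━━━━━━━━━━━━━━━━┓                 
rWidget                  ┃                 
─────────────────────────┨                 
   October 2030          ┃                 
 Th Fr Sa Su             ┃                 
  3  4  5  6             ┃                 
* 10 11 12 13            ┃                 
* 17 18* 19 20           ┃                 
 24 25 26 27             ┃                 
━━━━━━━━━━━━━━━━━┓       ┃                 
rWidget          ┃━━━━━━━┛                 
─────────────────┨                         
bruary 2020      ┃                         
 Th Fr Sa Su     ┃                         
        1  2*    ┃                         
  6  7  8  9     ┃                         
 13 14 15* 16    ┃                         
 20 21 22 23     ┃                         


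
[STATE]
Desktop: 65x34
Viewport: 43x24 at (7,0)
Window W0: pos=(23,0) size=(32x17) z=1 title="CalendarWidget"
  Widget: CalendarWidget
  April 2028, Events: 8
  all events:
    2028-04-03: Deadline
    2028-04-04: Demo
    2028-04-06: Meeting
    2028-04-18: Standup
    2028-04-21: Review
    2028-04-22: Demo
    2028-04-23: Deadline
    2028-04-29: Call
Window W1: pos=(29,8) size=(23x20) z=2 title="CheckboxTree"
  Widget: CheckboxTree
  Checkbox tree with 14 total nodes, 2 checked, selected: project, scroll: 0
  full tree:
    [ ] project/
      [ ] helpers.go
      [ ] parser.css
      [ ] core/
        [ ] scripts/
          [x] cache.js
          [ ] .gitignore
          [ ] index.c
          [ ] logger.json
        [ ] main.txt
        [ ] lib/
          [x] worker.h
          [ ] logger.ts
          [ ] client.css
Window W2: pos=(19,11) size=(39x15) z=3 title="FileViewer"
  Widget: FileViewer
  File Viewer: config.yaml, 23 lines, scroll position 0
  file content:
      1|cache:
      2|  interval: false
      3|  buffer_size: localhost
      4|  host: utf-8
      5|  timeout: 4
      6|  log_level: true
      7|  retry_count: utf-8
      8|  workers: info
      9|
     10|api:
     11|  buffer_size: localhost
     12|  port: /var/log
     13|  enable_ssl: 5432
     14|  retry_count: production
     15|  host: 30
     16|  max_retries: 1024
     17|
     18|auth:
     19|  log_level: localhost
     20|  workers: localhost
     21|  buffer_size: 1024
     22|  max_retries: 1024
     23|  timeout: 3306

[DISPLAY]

                ┏━━━━━━━━━━━━━━━━━━━━━━━━━━
                ┃ CalendarWidget           
                ┠──────────────────────────
                ┃          April 2028      
                ┃Mo Tu We Th Fr Sa Su      
                ┃                1  2      
                ┃ 3*  4*  5  6*  7  8  9   
                ┃10 11 12 13 14 15 16      
                ┃17 18┏━━━━━━━━━━━━━━━━━━━━
                ┃24 25┃ CheckboxTree       
                ┃     ┠────────────────────
            ┏━━━━━━━━━━━━━━━━━━━━━━━━━━━━━━
            ┃ FileViewer                   
            ┠──────────────────────────────
            ┃cache:                        
            ┃  interval: false             
            ┃  buffer_size: localhost      
            ┃  host: utf-8                 
            ┃  timeout: 4                  
            ┃  log_level: true             
            ┃  retry_count: utf-8          
            ┃  workers: info               
            ┃                              
            ┃api:                          


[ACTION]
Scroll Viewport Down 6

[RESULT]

                ┃ 3*  4*  5  6*  7  8  9   
                ┃10 11 12 13 14 15 16      
                ┃17 18┏━━━━━━━━━━━━━━━━━━━━
                ┃24 25┃ CheckboxTree       
                ┃     ┠────────────────────
            ┏━━━━━━━━━━━━━━━━━━━━━━━━━━━━━━
            ┃ FileViewer                   
            ┠──────────────────────────────
            ┃cache:                        
            ┃  interval: false             
            ┃  buffer_size: localhost      
            ┃  host: utf-8                 
            ┃  timeout: 4                  
            ┃  log_level: true             
            ┃  retry_count: utf-8          
            ┃  workers: info               
            ┃                              
            ┃api:                          
            ┃  buffer_size: localhost      
            ┗━━━━━━━━━━━━━━━━━━━━━━━━━━━━━━
                      ┃                    
                      ┗━━━━━━━━━━━━━━━━━━━━
                                           
                                           


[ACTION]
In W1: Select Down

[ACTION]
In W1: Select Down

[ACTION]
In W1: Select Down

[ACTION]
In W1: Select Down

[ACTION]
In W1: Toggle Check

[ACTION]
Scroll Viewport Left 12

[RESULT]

                       ┃ 3*  4*  5  6*  7  
                       ┃10 11 12 13 14 15 1
                       ┃17 18┏━━━━━━━━━━━━━
                       ┃24 25┃ CheckboxTree
                       ┃     ┠─────────────
                   ┏━━━━━━━━━━━━━━━━━━━━━━━
                   ┃ FileViewer            
                   ┠───────────────────────
                   ┃cache:                 
                   ┃  interval: false      
                   ┃  buffer_size: localhos
                   ┃  host: utf-8          
                   ┃  timeout: 4           
                   ┃  log_level: true      
                   ┃  retry_count: utf-8   
                   ┃  workers: info        
                   ┃                       
                   ┃api:                   
                   ┃  buffer_size: localhos
                   ┗━━━━━━━━━━━━━━━━━━━━━━━
                             ┃             
                             ┗━━━━━━━━━━━━━
                                           
                                           


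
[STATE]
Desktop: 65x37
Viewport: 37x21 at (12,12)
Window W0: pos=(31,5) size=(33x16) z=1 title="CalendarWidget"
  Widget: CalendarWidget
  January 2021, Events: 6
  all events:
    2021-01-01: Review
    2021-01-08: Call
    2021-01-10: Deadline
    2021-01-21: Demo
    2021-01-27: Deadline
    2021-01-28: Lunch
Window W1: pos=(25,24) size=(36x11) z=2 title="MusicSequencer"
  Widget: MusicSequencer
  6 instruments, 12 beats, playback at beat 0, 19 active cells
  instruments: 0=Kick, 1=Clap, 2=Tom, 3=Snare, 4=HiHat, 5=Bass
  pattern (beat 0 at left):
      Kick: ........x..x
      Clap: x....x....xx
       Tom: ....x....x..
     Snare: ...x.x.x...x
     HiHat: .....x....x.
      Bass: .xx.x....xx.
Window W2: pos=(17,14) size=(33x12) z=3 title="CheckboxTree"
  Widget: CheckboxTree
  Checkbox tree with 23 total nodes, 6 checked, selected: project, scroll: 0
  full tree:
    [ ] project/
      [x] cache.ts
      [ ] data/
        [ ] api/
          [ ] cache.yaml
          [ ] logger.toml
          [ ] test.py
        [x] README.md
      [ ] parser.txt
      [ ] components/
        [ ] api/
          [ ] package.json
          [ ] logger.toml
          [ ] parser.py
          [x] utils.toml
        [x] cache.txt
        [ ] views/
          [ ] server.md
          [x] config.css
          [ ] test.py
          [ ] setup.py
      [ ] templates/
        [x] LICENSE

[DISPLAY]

                   ┃11 12 13 14 15 16
                   ┃18 19 20 21* 22 2
     ┏━━━━━━━━━━━━━━━━━━━━━━━━━━━━━━━
     ┃ CheckboxTree                  
     ┠───────────────────────────────
     ┃>[-] project/                  
     ┃   [x] cache.ts                
     ┃   [-] data/                   
     ┃     [ ] api/                  
     ┃       [ ] cache.yaml          
     ┃       [ ] logger.toml         
     ┃       [ ] test.py             
     ┃     [x] README.md             
     ┗━━━━━━━━━━━━━━━━━━━━━━━━━━━━━━━
             ┠───────────────────────
             ┃      ▼12345678901     
             ┃  Kick········█··█     
             ┃  Clap█····█····██     
             ┃   Tom····█····█··     
             ┃ Snare···█·█·█···█     
             ┃ HiHat·····█····█·     


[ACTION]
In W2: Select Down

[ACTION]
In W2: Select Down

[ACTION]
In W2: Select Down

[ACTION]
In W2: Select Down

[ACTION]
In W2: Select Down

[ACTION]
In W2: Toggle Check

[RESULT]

                   ┃11 12 13 14 15 16
                   ┃18 19 20 21* 22 2
     ┏━━━━━━━━━━━━━━━━━━━━━━━━━━━━━━━
     ┃ CheckboxTree                  
     ┠───────────────────────────────
     ┃ [-] project/                  
     ┃   [x] cache.ts                
     ┃   [-] data/                   
     ┃     [-] api/                  
     ┃       [ ] cache.yaml          
     ┃>      [x] logger.toml         
     ┃       [ ] test.py             
     ┃     [x] README.md             
     ┗━━━━━━━━━━━━━━━━━━━━━━━━━━━━━━━
             ┠───────────────────────
             ┃      ▼12345678901     
             ┃  Kick········█··█     
             ┃  Clap█····█····██     
             ┃   Tom····█····█··     
             ┃ Snare···█·█·█···█     
             ┃ HiHat·····█····█·     


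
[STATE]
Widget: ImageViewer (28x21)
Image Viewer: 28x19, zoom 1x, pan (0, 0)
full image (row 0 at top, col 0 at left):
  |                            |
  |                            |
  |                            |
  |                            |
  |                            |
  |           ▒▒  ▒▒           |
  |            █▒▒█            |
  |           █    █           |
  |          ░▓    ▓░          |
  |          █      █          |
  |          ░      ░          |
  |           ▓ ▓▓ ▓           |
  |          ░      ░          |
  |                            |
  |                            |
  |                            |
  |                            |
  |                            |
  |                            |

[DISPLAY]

                            
                            
                            
                            
                            
           ▒▒  ▒▒           
            █▒▒█            
           █    █           
          ░▓    ▓░          
          █      █          
          ░      ░          
           ▓ ▓▓ ▓           
          ░      ░          
                            
                            
                            
                            
                            
                            
                            
                            


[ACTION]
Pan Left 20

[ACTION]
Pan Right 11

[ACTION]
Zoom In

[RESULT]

                            
                            
                            
                            
                            
                            
                            
                            
                            
                            
           ▒▒▒▒    ▒▒▒▒     
           ▒▒▒▒    ▒▒▒▒     
             ██▒▒▒▒██       
             ██▒▒▒▒██       
           ██        ██     
           ██        ██     
         ░░▓▓        ▓▓░░   
         ░░▓▓        ▓▓░░   
         ██            ██   
         ██            ██   
         ░░            ░░   


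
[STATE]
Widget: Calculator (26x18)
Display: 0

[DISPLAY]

                         0
┌───┬───┬───┬───┐         
│ 7 │ 8 │ 9 │ ÷ │         
├───┼───┼───┼───┤         
│ 4 │ 5 │ 6 │ × │         
├───┼───┼───┼───┤         
│ 1 │ 2 │ 3 │ - │         
├───┼───┼───┼───┤         
│ 0 │ . │ = │ + │         
├───┼───┼───┼───┤         
│ C │ MC│ MR│ M+│         
└───┴───┴───┴───┘         
                          
                          
                          
                          
                          
                          


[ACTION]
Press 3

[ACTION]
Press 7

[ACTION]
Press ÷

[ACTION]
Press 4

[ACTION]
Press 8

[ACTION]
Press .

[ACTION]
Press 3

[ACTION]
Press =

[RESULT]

              0.7660455487
┌───┬───┬───┬───┐         
│ 7 │ 8 │ 9 │ ÷ │         
├───┼───┼───┼───┤         
│ 4 │ 5 │ 6 │ × │         
├───┼───┼───┼───┤         
│ 1 │ 2 │ 3 │ - │         
├───┼───┼───┼───┤         
│ 0 │ . │ = │ + │         
├───┼───┼───┼───┤         
│ C │ MC│ MR│ M+│         
└───┴───┴───┴───┘         
                          
                          
                          
                          
                          
                          


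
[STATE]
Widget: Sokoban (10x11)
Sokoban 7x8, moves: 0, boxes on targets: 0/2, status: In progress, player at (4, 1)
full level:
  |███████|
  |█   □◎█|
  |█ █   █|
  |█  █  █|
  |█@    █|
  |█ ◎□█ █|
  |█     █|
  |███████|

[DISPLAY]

███████   
█   □◎█   
█ █   █   
█  █  █   
█@    █   
█ ◎□█ █   
█     █   
███████   
Moves: 0  
          
          


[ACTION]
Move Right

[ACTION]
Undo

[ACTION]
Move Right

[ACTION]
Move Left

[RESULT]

███████   
█   □◎█   
█ █   █   
█  █  █   
█@    █   
█ ◎□█ █   
█     █   
███████   
Moves: 2  
          
          


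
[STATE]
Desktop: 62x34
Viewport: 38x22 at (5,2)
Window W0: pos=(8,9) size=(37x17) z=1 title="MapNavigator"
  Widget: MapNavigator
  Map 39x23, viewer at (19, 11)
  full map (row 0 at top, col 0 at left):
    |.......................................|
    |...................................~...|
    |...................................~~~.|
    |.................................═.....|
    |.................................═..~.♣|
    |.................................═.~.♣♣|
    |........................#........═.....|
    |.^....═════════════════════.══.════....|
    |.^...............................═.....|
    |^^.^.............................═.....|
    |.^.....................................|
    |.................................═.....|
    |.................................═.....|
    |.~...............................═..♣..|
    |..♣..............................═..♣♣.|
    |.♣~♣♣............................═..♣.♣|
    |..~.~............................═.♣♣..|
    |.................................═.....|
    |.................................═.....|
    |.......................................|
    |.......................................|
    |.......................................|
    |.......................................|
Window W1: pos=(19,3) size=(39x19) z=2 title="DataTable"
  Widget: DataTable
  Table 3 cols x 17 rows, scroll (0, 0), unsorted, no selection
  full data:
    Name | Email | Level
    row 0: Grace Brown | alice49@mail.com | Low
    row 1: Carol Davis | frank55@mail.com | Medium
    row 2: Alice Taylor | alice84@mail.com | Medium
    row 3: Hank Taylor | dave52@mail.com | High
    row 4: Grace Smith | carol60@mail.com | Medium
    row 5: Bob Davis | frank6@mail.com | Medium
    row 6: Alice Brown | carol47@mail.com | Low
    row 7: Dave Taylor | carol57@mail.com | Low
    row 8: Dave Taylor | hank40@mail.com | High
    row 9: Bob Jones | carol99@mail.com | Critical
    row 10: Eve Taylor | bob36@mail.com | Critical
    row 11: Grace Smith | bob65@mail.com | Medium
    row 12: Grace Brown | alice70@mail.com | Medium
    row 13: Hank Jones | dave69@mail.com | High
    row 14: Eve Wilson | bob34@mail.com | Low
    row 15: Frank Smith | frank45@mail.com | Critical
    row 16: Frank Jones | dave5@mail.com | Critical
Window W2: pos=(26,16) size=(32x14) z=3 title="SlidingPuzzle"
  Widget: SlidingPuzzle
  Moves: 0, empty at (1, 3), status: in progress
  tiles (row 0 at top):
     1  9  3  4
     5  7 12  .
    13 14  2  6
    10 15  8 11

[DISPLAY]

                                      
              ┏━━━━━━━━━━━━━━━━━━━━━━━
              ┃ DataTable             
              ┠───────────────────────
              ┃Name        │Email     
              ┃────────────┼──────────
              ┃Grace Brown │alice49@ma
   ┏━━━━━━━━━━┃Carol Davis │frank55@ma
   ┃ MapNaviga┃Alice Taylor│alice84@ma
   ┠──────────┃Hank Taylor │dave52@mai
   ┃..........┃Grace Smith │carol60@ma
   ┃..........┃Bob Davis   │frank6@mai
   ┃....══════┃Alice Brown │carol47@ma
   ┃..........┃Dave Taylor │carol57@ma
   ┃.^........┃Dave T┏━━━━━━━━━━━━━━━━
   ┃..........┃Bob Jo┃ SlidingPuzzle  
   ┃..........┃Eve Ta┠────────────────
   ┃..........┃Grace ┃┌────┬────┬────┬
   ┃..........┃Grace ┃│  1 │  9 │  3 │
   ┃♣.........┗━━━━━━┃├────┼────┼────┼
   ┃~♣♣..............┃│  5 │  7 │ 12 │
   ┃~.~..............┃├────┼────┼────┼


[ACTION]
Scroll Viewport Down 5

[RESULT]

              ┃────────────┼──────────
              ┃Grace Brown │alice49@ma
   ┏━━━━━━━━━━┃Carol Davis │frank55@ma
   ┃ MapNaviga┃Alice Taylor│alice84@ma
   ┠──────────┃Hank Taylor │dave52@mai
   ┃..........┃Grace Smith │carol60@ma
   ┃..........┃Bob Davis   │frank6@mai
   ┃....══════┃Alice Brown │carol47@ma
   ┃..........┃Dave Taylor │carol57@ma
   ┃.^........┃Dave T┏━━━━━━━━━━━━━━━━
   ┃..........┃Bob Jo┃ SlidingPuzzle  
   ┃..........┃Eve Ta┠────────────────
   ┃..........┃Grace ┃┌────┬────┬────┬
   ┃..........┃Grace ┃│  1 │  9 │  3 │
   ┃♣.........┗━━━━━━┃├────┼────┼────┼
   ┃~♣♣..............┃│  5 │  7 │ 12 │
   ┃~.~..............┃├────┼────┼────┼
   ┃.................┃│ 13 │ 14 │  2 │
   ┗━━━━━━━━━━━━━━━━━┃├────┼────┼────┼
                     ┃│ 10 │ 15 │  8 │
                     ┃└────┴────┴────┴
                     ┃Moves: 0        


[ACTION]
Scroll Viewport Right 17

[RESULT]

──────────┼────────────────┼───────┃  
ace Brown │alice49@mail.com│Low    ┃  
rol Davis │frank55@mail.com│Medium ┃  
ice Taylor│alice84@mail.com│Medium ┃  
nk Taylor │dave52@mail.com │High   ┃  
ace Smith │carol60@mail.com│Medium ┃  
b Davis   │frank6@mail.com │Medium ┃  
ice Brown │carol47@mail.com│Low    ┃  
ve Taylor │carol57@mail.com│Low    ┃  
ve T┏━━━━━━━━━━━━━━━━━━━━━━━━━━━━━━┓  
b Jo┃ SlidingPuzzle                ┃  
e Ta┠──────────────────────────────┨  
ace ┃┌────┬────┬────┬────┐         ┃  
ace ┃│  1 │  9 │  3 │  4 │         ┃  
━━━━┃├────┼────┼────┼────┤         ┃  
....┃│  5 │  7 │ 12 │    │         ┃  
....┃├────┼────┼────┼────┤         ┃  
....┃│ 13 │ 14 │  2 │  6 │         ┃  
━━━━┃├────┼────┼────┼────┤         ┃  
    ┃│ 10 │ 15 │  8 │ 11 │         ┃  
    ┃└────┴────┴────┴────┘         ┃  
    ┃Moves: 0                      ┃  


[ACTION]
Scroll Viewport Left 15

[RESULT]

            ┃────────────┼────────────
            ┃Grace Brown │alice49@mail
 ┏━━━━━━━━━━┃Carol Davis │frank55@mail
 ┃ MapNaviga┃Alice Taylor│alice84@mail
 ┠──────────┃Hank Taylor │dave52@mail.
 ┃..........┃Grace Smith │carol60@mail
 ┃..........┃Bob Davis   │frank6@mail.
 ┃....══════┃Alice Brown │carol47@mail
 ┃..........┃Dave Taylor │carol57@mail
 ┃.^........┃Dave T┏━━━━━━━━━━━━━━━━━━
 ┃..........┃Bob Jo┃ SlidingPuzzle    
 ┃..........┃Eve Ta┠──────────────────
 ┃..........┃Grace ┃┌────┬────┬────┬──
 ┃..........┃Grace ┃│  1 │  9 │  3 │  
 ┃♣.........┗━━━━━━┃├────┼────┼────┼──
 ┃~♣♣..............┃│  5 │  7 │ 12 │  
 ┃~.~..............┃├────┼────┼────┼──
 ┃.................┃│ 13 │ 14 │  2 │  
 ┗━━━━━━━━━━━━━━━━━┃├────┼────┼────┼──
                   ┃│ 10 │ 15 │  8 │ 1
                   ┃└────┴────┴────┴──
                   ┃Moves: 0          


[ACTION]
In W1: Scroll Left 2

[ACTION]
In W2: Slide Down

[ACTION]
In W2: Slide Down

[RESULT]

            ┃────────────┼────────────
            ┃Grace Brown │alice49@mail
 ┏━━━━━━━━━━┃Carol Davis │frank55@mail
 ┃ MapNaviga┃Alice Taylor│alice84@mail
 ┠──────────┃Hank Taylor │dave52@mail.
 ┃..........┃Grace Smith │carol60@mail
 ┃..........┃Bob Davis   │frank6@mail.
 ┃....══════┃Alice Brown │carol47@mail
 ┃..........┃Dave Taylor │carol57@mail
 ┃.^........┃Dave T┏━━━━━━━━━━━━━━━━━━
 ┃..........┃Bob Jo┃ SlidingPuzzle    
 ┃..........┃Eve Ta┠──────────────────
 ┃..........┃Grace ┃┌────┬────┬────┬──
 ┃..........┃Grace ┃│  1 │  9 │  3 │  
 ┃♣.........┗━━━━━━┃├────┼────┼────┼──
 ┃~♣♣..............┃│  5 │  7 │ 12 │  
 ┃~.~..............┃├────┼────┼────┼──
 ┃.................┃│ 13 │ 14 │  2 │  
 ┗━━━━━━━━━━━━━━━━━┃├────┼────┼────┼──
                   ┃│ 10 │ 15 │  8 │ 1
                   ┃└────┴────┴────┴──
                   ┃Moves: 1          
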